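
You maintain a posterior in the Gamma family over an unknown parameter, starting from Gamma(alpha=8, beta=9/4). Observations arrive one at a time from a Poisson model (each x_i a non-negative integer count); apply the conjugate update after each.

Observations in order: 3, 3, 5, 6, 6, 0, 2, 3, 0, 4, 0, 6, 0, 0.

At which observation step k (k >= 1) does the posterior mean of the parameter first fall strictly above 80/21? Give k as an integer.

k = 4

obs 1: x=3 → posterior Gamma(11, 13/4)
obs 2: x=3 → posterior Gamma(14, 17/4)
obs 3: x=5 → posterior Gamma(19, 21/4)
obs 4: x=6 → posterior Gamma(25, 25/4)
obs 5: x=6 → posterior Gamma(31, 29/4)
obs 6: x=0 → posterior Gamma(31, 33/4)
obs 7: x=2 → posterior Gamma(33, 37/4)
obs 8: x=3 → posterior Gamma(36, 41/4)
obs 9: x=0 → posterior Gamma(36, 45/4)
obs 10: x=4 → posterior Gamma(40, 49/4)
obs 11: x=0 → posterior Gamma(40, 53/4)
obs 12: x=6 → posterior Gamma(46, 57/4)
obs 13: x=0 → posterior Gamma(46, 61/4)
obs 14: x=0 → posterior Gamma(46, 65/4)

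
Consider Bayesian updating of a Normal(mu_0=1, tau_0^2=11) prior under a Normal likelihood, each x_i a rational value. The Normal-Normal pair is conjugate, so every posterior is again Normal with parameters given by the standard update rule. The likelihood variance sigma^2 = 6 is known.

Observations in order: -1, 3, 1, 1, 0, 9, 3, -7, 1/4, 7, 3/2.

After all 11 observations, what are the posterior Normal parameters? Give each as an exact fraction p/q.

obs 1: x=-1 → posterior Normal(-5/17, 66/17)
obs 2: x=3 → posterior Normal(1, 33/14)
obs 3: x=1 → posterior Normal(1, 22/13)
obs 4: x=1 → posterior Normal(1, 33/25)
obs 5: x=0 → posterior Normal(50/61, 66/61)
obs 6: x=9 → posterior Normal(149/72, 11/12)
obs 7: x=3 → posterior Normal(182/83, 66/83)
obs 8: x=-7 → posterior Normal(105/94, 33/47)
obs 9: x=1/4 → posterior Normal(431/420, 22/35)
obs 10: x=7 → posterior Normal(739/464, 33/58)
obs 11: x=3/2 → posterior Normal(805/508, 66/127)

mu_0=805/508, tau_0^2=66/127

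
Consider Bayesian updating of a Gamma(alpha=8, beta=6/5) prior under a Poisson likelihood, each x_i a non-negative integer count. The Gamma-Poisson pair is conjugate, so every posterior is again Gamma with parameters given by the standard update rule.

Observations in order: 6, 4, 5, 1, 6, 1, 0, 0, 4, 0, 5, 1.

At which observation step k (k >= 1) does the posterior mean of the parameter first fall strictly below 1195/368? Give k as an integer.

k = 10

obs 1: x=6 → posterior Gamma(14, 11/5)
obs 2: x=4 → posterior Gamma(18, 16/5)
obs 3: x=5 → posterior Gamma(23, 21/5)
obs 4: x=1 → posterior Gamma(24, 26/5)
obs 5: x=6 → posterior Gamma(30, 31/5)
obs 6: x=1 → posterior Gamma(31, 36/5)
obs 7: x=0 → posterior Gamma(31, 41/5)
obs 8: x=0 → posterior Gamma(31, 46/5)
obs 9: x=4 → posterior Gamma(35, 51/5)
obs 10: x=0 → posterior Gamma(35, 56/5)
obs 11: x=5 → posterior Gamma(40, 61/5)
obs 12: x=1 → posterior Gamma(41, 66/5)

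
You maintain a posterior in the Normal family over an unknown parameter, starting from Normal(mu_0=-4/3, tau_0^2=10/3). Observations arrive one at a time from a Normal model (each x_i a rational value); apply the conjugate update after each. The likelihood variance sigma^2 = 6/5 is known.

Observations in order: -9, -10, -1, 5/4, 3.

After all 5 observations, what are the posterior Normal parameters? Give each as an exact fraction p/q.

mu_0=-1623/536, tau_0^2=15/67

obs 1: x=-9 → posterior Normal(-237/34, 15/17)
obs 2: x=-10 → posterior Normal(-487/59, 30/59)
obs 3: x=-1 → posterior Normal(-128/21, 5/14)
obs 4: x=5/4 → posterior Normal(-1923/436, 30/109)
obs 5: x=3 → posterior Normal(-1623/536, 15/67)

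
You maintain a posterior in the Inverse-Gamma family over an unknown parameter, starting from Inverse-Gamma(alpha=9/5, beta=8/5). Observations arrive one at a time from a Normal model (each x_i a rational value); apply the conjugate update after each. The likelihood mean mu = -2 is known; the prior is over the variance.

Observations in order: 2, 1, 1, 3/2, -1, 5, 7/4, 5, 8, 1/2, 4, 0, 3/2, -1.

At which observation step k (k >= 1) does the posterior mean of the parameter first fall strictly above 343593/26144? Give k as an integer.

k = 7

obs 1: x=2 → posterior Inverse-Gamma(23/10, 48/5)
obs 2: x=1 → posterior Inverse-Gamma(14/5, 141/10)
obs 3: x=1 → posterior Inverse-Gamma(33/10, 93/5)
obs 4: x=3/2 → posterior Inverse-Gamma(19/5, 989/40)
obs 5: x=-1 → posterior Inverse-Gamma(43/10, 1009/40)
obs 6: x=5 → posterior Inverse-Gamma(24/5, 1989/40)
obs 7: x=7/4 → posterior Inverse-Gamma(53/10, 9081/160)
obs 8: x=5 → posterior Inverse-Gamma(29/5, 13001/160)
obs 9: x=8 → posterior Inverse-Gamma(63/10, 21001/160)
obs 10: x=1/2 → posterior Inverse-Gamma(34/5, 21501/160)
obs 11: x=4 → posterior Inverse-Gamma(73/10, 24381/160)
obs 12: x=0 → posterior Inverse-Gamma(39/5, 24701/160)
obs 13: x=3/2 → posterior Inverse-Gamma(83/10, 25681/160)
obs 14: x=-1 → posterior Inverse-Gamma(44/5, 25761/160)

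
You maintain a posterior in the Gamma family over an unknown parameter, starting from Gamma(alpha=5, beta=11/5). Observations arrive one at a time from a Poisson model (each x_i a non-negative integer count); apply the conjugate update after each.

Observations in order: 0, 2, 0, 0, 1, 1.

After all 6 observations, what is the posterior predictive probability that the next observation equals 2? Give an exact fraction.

obs 1: x=0 → posterior Gamma(5, 16/5)
obs 2: x=2 → posterior Gamma(7, 21/5)
obs 3: x=0 → posterior Gamma(7, 26/5)
obs 4: x=0 → posterior Gamma(7, 31/5)
obs 5: x=1 → posterior Gamma(8, 36/5)
obs 6: x=1 → posterior Gamma(9, 41/5)

368304676193206125/1951354384207722496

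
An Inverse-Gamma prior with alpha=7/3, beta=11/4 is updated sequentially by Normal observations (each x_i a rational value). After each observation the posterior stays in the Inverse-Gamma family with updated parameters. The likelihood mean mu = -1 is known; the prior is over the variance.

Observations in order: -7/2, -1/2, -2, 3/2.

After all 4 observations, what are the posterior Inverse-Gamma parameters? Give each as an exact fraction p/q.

obs 1: x=-7/2 → posterior Inverse-Gamma(17/6, 47/8)
obs 2: x=-1/2 → posterior Inverse-Gamma(10/3, 6)
obs 3: x=-2 → posterior Inverse-Gamma(23/6, 13/2)
obs 4: x=3/2 → posterior Inverse-Gamma(13/3, 77/8)

alpha=13/3, beta=77/8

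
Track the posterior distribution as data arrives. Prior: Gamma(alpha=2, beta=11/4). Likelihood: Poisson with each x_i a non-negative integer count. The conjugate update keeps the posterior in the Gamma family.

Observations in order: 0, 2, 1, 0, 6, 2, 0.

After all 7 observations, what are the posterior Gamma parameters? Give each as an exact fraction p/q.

alpha=13, beta=39/4

obs 1: x=0 → posterior Gamma(2, 15/4)
obs 2: x=2 → posterior Gamma(4, 19/4)
obs 3: x=1 → posterior Gamma(5, 23/4)
obs 4: x=0 → posterior Gamma(5, 27/4)
obs 5: x=6 → posterior Gamma(11, 31/4)
obs 6: x=2 → posterior Gamma(13, 35/4)
obs 7: x=0 → posterior Gamma(13, 39/4)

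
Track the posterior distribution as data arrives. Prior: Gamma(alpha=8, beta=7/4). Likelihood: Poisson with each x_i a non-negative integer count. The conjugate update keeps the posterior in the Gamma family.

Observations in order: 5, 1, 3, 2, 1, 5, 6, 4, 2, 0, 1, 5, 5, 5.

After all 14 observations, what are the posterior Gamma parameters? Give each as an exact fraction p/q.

alpha=53, beta=63/4

obs 1: x=5 → posterior Gamma(13, 11/4)
obs 2: x=1 → posterior Gamma(14, 15/4)
obs 3: x=3 → posterior Gamma(17, 19/4)
obs 4: x=2 → posterior Gamma(19, 23/4)
obs 5: x=1 → posterior Gamma(20, 27/4)
obs 6: x=5 → posterior Gamma(25, 31/4)
obs 7: x=6 → posterior Gamma(31, 35/4)
obs 8: x=4 → posterior Gamma(35, 39/4)
obs 9: x=2 → posterior Gamma(37, 43/4)
obs 10: x=0 → posterior Gamma(37, 47/4)
obs 11: x=1 → posterior Gamma(38, 51/4)
obs 12: x=5 → posterior Gamma(43, 55/4)
obs 13: x=5 → posterior Gamma(48, 59/4)
obs 14: x=5 → posterior Gamma(53, 63/4)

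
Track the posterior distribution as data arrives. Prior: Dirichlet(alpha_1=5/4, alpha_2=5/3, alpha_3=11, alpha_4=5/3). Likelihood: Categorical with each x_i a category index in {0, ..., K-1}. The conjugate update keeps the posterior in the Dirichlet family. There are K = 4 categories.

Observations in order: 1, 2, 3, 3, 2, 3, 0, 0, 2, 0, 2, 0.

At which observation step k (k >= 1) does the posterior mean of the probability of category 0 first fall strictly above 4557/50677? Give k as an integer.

obs 1: x=1 → posterior Dirichlet(5/4, 8/3, 11, 5/3)
obs 2: x=2 → posterior Dirichlet(5/4, 8/3, 12, 5/3)
obs 3: x=3 → posterior Dirichlet(5/4, 8/3, 12, 8/3)
obs 4: x=3 → posterior Dirichlet(5/4, 8/3, 12, 11/3)
obs 5: x=2 → posterior Dirichlet(5/4, 8/3, 13, 11/3)
obs 6: x=3 → posterior Dirichlet(5/4, 8/3, 13, 14/3)
obs 7: x=0 → posterior Dirichlet(9/4, 8/3, 13, 14/3)
obs 8: x=0 → posterior Dirichlet(13/4, 8/3, 13, 14/3)
obs 9: x=2 → posterior Dirichlet(13/4, 8/3, 14, 14/3)
obs 10: x=0 → posterior Dirichlet(17/4, 8/3, 14, 14/3)
obs 11: x=2 → posterior Dirichlet(17/4, 8/3, 15, 14/3)
obs 12: x=0 → posterior Dirichlet(21/4, 8/3, 15, 14/3)

k = 7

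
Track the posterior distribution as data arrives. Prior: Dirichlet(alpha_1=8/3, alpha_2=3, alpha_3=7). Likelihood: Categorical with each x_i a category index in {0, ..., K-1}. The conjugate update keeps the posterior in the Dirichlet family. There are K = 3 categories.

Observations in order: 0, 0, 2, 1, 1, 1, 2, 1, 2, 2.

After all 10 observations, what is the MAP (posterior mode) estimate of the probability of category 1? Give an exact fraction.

18/59

obs 1: x=0 → posterior Dirichlet(11/3, 3, 7)
obs 2: x=0 → posterior Dirichlet(14/3, 3, 7)
obs 3: x=2 → posterior Dirichlet(14/3, 3, 8)
obs 4: x=1 → posterior Dirichlet(14/3, 4, 8)
obs 5: x=1 → posterior Dirichlet(14/3, 5, 8)
obs 6: x=1 → posterior Dirichlet(14/3, 6, 8)
obs 7: x=2 → posterior Dirichlet(14/3, 6, 9)
obs 8: x=1 → posterior Dirichlet(14/3, 7, 9)
obs 9: x=2 → posterior Dirichlet(14/3, 7, 10)
obs 10: x=2 → posterior Dirichlet(14/3, 7, 11)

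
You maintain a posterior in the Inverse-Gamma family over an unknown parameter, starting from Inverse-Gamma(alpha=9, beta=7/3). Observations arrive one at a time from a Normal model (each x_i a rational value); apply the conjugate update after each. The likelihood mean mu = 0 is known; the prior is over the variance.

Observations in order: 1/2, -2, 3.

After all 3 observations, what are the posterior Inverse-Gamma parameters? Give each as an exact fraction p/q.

obs 1: x=1/2 → posterior Inverse-Gamma(19/2, 59/24)
obs 2: x=-2 → posterior Inverse-Gamma(10, 107/24)
obs 3: x=3 → posterior Inverse-Gamma(21/2, 215/24)

alpha=21/2, beta=215/24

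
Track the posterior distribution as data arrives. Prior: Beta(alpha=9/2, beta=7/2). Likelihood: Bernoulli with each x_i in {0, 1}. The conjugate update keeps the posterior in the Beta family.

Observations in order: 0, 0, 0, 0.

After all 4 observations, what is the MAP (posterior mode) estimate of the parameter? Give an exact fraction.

obs 1: x=0 → posterior Beta(9/2, 9/2)
obs 2: x=0 → posterior Beta(9/2, 11/2)
obs 3: x=0 → posterior Beta(9/2, 13/2)
obs 4: x=0 → posterior Beta(9/2, 15/2)

7/20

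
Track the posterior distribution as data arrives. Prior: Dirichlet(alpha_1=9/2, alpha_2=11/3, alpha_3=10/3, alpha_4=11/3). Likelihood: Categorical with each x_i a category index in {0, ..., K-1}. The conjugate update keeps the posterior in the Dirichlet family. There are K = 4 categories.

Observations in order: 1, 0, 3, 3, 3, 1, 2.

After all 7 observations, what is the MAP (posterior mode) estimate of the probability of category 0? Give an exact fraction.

27/109

obs 1: x=1 → posterior Dirichlet(9/2, 14/3, 10/3, 11/3)
obs 2: x=0 → posterior Dirichlet(11/2, 14/3, 10/3, 11/3)
obs 3: x=3 → posterior Dirichlet(11/2, 14/3, 10/3, 14/3)
obs 4: x=3 → posterior Dirichlet(11/2, 14/3, 10/3, 17/3)
obs 5: x=3 → posterior Dirichlet(11/2, 14/3, 10/3, 20/3)
obs 6: x=1 → posterior Dirichlet(11/2, 17/3, 10/3, 20/3)
obs 7: x=2 → posterior Dirichlet(11/2, 17/3, 13/3, 20/3)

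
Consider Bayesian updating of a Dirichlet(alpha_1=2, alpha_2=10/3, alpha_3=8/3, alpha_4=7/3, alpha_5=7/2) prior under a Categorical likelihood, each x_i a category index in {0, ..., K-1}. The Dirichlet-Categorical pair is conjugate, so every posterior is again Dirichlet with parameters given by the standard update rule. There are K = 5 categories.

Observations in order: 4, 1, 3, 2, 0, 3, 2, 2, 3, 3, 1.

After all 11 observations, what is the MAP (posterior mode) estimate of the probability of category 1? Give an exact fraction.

26/119

obs 1: x=4 → posterior Dirichlet(2, 10/3, 8/3, 7/3, 9/2)
obs 2: x=1 → posterior Dirichlet(2, 13/3, 8/3, 7/3, 9/2)
obs 3: x=3 → posterior Dirichlet(2, 13/3, 8/3, 10/3, 9/2)
obs 4: x=2 → posterior Dirichlet(2, 13/3, 11/3, 10/3, 9/2)
obs 5: x=0 → posterior Dirichlet(3, 13/3, 11/3, 10/3, 9/2)
obs 6: x=3 → posterior Dirichlet(3, 13/3, 11/3, 13/3, 9/2)
obs 7: x=2 → posterior Dirichlet(3, 13/3, 14/3, 13/3, 9/2)
obs 8: x=2 → posterior Dirichlet(3, 13/3, 17/3, 13/3, 9/2)
obs 9: x=3 → posterior Dirichlet(3, 13/3, 17/3, 16/3, 9/2)
obs 10: x=3 → posterior Dirichlet(3, 13/3, 17/3, 19/3, 9/2)
obs 11: x=1 → posterior Dirichlet(3, 16/3, 17/3, 19/3, 9/2)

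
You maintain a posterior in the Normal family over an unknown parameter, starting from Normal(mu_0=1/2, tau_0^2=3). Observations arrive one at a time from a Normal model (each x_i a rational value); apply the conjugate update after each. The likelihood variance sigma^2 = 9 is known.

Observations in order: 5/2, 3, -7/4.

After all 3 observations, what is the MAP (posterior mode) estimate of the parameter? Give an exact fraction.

obs 1: x=5/2 → posterior Normal(1, 9/4)
obs 2: x=3 → posterior Normal(7/5, 9/5)
obs 3: x=-7/4 → posterior Normal(7/8, 3/2)

7/8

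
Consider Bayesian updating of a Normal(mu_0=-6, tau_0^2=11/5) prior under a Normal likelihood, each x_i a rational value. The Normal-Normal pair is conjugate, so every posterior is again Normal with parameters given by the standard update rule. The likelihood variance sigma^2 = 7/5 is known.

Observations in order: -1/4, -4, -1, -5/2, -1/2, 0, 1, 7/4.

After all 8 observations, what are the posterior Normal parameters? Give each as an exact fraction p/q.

obs 1: x=-1/4 → posterior Normal(-179/72, 77/90)
obs 2: x=-4 → posterior Normal(-355/116, 77/145)
obs 3: x=-1 → posterior Normal(-399/160, 77/200)
obs 4: x=-5/2 → posterior Normal(-509/204, 77/255)
obs 5: x=-1/2 → posterior Normal(-531/248, 77/310)
obs 6: x=0 → posterior Normal(-531/292, 77/365)
obs 7: x=1 → posterior Normal(-487/336, 11/60)
obs 8: x=7/4 → posterior Normal(-41/38, 77/475)

mu_0=-41/38, tau_0^2=77/475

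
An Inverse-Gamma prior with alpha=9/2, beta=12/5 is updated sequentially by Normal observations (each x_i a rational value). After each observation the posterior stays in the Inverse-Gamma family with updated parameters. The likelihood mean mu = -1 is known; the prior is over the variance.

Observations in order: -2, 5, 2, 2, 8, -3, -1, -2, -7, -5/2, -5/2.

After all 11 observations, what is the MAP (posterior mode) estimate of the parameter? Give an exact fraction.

obs 1: x=-2 → posterior Inverse-Gamma(5, 29/10)
obs 2: x=5 → posterior Inverse-Gamma(11/2, 209/10)
obs 3: x=2 → posterior Inverse-Gamma(6, 127/5)
obs 4: x=2 → posterior Inverse-Gamma(13/2, 299/10)
obs 5: x=8 → posterior Inverse-Gamma(7, 352/5)
obs 6: x=-3 → posterior Inverse-Gamma(15/2, 362/5)
obs 7: x=-1 → posterior Inverse-Gamma(8, 362/5)
obs 8: x=-2 → posterior Inverse-Gamma(17/2, 729/10)
obs 9: x=-7 → posterior Inverse-Gamma(9, 909/10)
obs 10: x=-5/2 → posterior Inverse-Gamma(19/2, 3681/40)
obs 11: x=-5/2 → posterior Inverse-Gamma(10, 1863/20)

1863/220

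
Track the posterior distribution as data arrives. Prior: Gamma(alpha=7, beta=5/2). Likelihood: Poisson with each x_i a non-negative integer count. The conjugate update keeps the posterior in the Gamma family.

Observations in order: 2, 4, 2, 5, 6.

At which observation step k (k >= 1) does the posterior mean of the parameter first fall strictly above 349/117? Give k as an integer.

obs 1: x=2 → posterior Gamma(9, 7/2)
obs 2: x=4 → posterior Gamma(13, 9/2)
obs 3: x=2 → posterior Gamma(15, 11/2)
obs 4: x=5 → posterior Gamma(20, 13/2)
obs 5: x=6 → posterior Gamma(26, 15/2)

k = 4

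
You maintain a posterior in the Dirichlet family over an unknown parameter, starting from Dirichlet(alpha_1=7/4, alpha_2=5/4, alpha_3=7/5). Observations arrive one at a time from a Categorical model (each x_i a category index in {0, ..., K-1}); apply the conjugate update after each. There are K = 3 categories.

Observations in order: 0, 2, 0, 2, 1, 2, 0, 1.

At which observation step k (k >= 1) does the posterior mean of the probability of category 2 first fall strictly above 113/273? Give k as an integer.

obs 1: x=0 → posterior Dirichlet(11/4, 5/4, 7/5)
obs 2: x=2 → posterior Dirichlet(11/4, 5/4, 12/5)
obs 3: x=0 → posterior Dirichlet(15/4, 5/4, 12/5)
obs 4: x=2 → posterior Dirichlet(15/4, 5/4, 17/5)
obs 5: x=1 → posterior Dirichlet(15/4, 9/4, 17/5)
obs 6: x=2 → posterior Dirichlet(15/4, 9/4, 22/5)
obs 7: x=0 → posterior Dirichlet(19/4, 9/4, 22/5)
obs 8: x=1 → posterior Dirichlet(19/4, 13/4, 22/5)

k = 6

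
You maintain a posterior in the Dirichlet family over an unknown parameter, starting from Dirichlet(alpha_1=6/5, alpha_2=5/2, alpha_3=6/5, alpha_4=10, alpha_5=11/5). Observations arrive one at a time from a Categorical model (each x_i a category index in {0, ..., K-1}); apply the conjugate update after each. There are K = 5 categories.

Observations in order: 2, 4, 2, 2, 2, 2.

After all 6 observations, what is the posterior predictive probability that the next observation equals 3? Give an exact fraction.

obs 1: x=2 → posterior Dirichlet(6/5, 5/2, 11/5, 10, 11/5)
obs 2: x=4 → posterior Dirichlet(6/5, 5/2, 11/5, 10, 16/5)
obs 3: x=2 → posterior Dirichlet(6/5, 5/2, 16/5, 10, 16/5)
obs 4: x=2 → posterior Dirichlet(6/5, 5/2, 21/5, 10, 16/5)
obs 5: x=2 → posterior Dirichlet(6/5, 5/2, 26/5, 10, 16/5)
obs 6: x=2 → posterior Dirichlet(6/5, 5/2, 31/5, 10, 16/5)

100/231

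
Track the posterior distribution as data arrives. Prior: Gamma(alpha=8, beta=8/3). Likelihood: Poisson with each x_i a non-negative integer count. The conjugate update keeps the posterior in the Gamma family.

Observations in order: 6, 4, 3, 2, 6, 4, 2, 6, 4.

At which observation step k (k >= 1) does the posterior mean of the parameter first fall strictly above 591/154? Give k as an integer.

obs 1: x=6 → posterior Gamma(14, 11/3)
obs 2: x=4 → posterior Gamma(18, 14/3)
obs 3: x=3 → posterior Gamma(21, 17/3)
obs 4: x=2 → posterior Gamma(23, 20/3)
obs 5: x=6 → posterior Gamma(29, 23/3)
obs 6: x=4 → posterior Gamma(33, 26/3)
obs 7: x=2 → posterior Gamma(35, 29/3)
obs 8: x=6 → posterior Gamma(41, 32/3)
obs 9: x=4 → posterior Gamma(45, 35/3)

k = 2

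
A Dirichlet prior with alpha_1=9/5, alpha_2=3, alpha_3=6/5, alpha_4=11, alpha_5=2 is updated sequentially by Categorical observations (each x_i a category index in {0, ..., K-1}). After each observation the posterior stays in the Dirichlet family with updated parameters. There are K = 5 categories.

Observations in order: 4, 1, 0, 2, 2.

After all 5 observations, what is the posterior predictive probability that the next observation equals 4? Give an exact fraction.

1/8

obs 1: x=4 → posterior Dirichlet(9/5, 3, 6/5, 11, 3)
obs 2: x=1 → posterior Dirichlet(9/5, 4, 6/5, 11, 3)
obs 3: x=0 → posterior Dirichlet(14/5, 4, 6/5, 11, 3)
obs 4: x=2 → posterior Dirichlet(14/5, 4, 11/5, 11, 3)
obs 5: x=2 → posterior Dirichlet(14/5, 4, 16/5, 11, 3)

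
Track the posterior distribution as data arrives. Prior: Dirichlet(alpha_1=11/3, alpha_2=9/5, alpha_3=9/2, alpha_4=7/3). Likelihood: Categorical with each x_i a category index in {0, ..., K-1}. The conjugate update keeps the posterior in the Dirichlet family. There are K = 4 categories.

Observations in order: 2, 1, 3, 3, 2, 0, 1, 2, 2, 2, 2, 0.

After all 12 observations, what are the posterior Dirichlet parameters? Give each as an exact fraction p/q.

obs 1: x=2 → posterior Dirichlet(11/3, 9/5, 11/2, 7/3)
obs 2: x=1 → posterior Dirichlet(11/3, 14/5, 11/2, 7/3)
obs 3: x=3 → posterior Dirichlet(11/3, 14/5, 11/2, 10/3)
obs 4: x=3 → posterior Dirichlet(11/3, 14/5, 11/2, 13/3)
obs 5: x=2 → posterior Dirichlet(11/3, 14/5, 13/2, 13/3)
obs 6: x=0 → posterior Dirichlet(14/3, 14/5, 13/2, 13/3)
obs 7: x=1 → posterior Dirichlet(14/3, 19/5, 13/2, 13/3)
obs 8: x=2 → posterior Dirichlet(14/3, 19/5, 15/2, 13/3)
obs 9: x=2 → posterior Dirichlet(14/3, 19/5, 17/2, 13/3)
obs 10: x=2 → posterior Dirichlet(14/3, 19/5, 19/2, 13/3)
obs 11: x=2 → posterior Dirichlet(14/3, 19/5, 21/2, 13/3)
obs 12: x=0 → posterior Dirichlet(17/3, 19/5, 21/2, 13/3)

alpha_1=17/3, alpha_2=19/5, alpha_3=21/2, alpha_4=13/3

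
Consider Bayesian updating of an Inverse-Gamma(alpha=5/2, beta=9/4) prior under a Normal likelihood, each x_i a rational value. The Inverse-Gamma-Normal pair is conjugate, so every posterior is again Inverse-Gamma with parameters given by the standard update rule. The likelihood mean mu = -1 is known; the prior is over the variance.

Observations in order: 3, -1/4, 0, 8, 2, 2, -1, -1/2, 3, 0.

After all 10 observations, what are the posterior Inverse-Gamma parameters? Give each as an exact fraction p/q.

alpha=15/2, beta=2213/32

obs 1: x=3 → posterior Inverse-Gamma(3, 41/4)
obs 2: x=-1/4 → posterior Inverse-Gamma(7/2, 337/32)
obs 3: x=0 → posterior Inverse-Gamma(4, 353/32)
obs 4: x=8 → posterior Inverse-Gamma(9/2, 1649/32)
obs 5: x=2 → posterior Inverse-Gamma(5, 1793/32)
obs 6: x=2 → posterior Inverse-Gamma(11/2, 1937/32)
obs 7: x=-1 → posterior Inverse-Gamma(6, 1937/32)
obs 8: x=-1/2 → posterior Inverse-Gamma(13/2, 1941/32)
obs 9: x=3 → posterior Inverse-Gamma(7, 2197/32)
obs 10: x=0 → posterior Inverse-Gamma(15/2, 2213/32)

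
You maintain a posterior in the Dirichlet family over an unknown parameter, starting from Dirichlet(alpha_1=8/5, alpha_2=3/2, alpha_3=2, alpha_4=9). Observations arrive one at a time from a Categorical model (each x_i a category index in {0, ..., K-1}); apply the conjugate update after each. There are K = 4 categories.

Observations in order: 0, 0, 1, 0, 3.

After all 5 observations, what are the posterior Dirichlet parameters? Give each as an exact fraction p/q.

alpha_1=23/5, alpha_2=5/2, alpha_3=2, alpha_4=10

obs 1: x=0 → posterior Dirichlet(13/5, 3/2, 2, 9)
obs 2: x=0 → posterior Dirichlet(18/5, 3/2, 2, 9)
obs 3: x=1 → posterior Dirichlet(18/5, 5/2, 2, 9)
obs 4: x=0 → posterior Dirichlet(23/5, 5/2, 2, 9)
obs 5: x=3 → posterior Dirichlet(23/5, 5/2, 2, 10)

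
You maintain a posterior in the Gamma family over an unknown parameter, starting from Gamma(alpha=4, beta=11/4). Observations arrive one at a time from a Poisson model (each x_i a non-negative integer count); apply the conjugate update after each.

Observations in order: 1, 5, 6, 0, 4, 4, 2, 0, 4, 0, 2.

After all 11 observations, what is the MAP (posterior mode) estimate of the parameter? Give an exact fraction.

obs 1: x=1 → posterior Gamma(5, 15/4)
obs 2: x=5 → posterior Gamma(10, 19/4)
obs 3: x=6 → posterior Gamma(16, 23/4)
obs 4: x=0 → posterior Gamma(16, 27/4)
obs 5: x=4 → posterior Gamma(20, 31/4)
obs 6: x=4 → posterior Gamma(24, 35/4)
obs 7: x=2 → posterior Gamma(26, 39/4)
obs 8: x=0 → posterior Gamma(26, 43/4)
obs 9: x=4 → posterior Gamma(30, 47/4)
obs 10: x=0 → posterior Gamma(30, 51/4)
obs 11: x=2 → posterior Gamma(32, 55/4)

124/55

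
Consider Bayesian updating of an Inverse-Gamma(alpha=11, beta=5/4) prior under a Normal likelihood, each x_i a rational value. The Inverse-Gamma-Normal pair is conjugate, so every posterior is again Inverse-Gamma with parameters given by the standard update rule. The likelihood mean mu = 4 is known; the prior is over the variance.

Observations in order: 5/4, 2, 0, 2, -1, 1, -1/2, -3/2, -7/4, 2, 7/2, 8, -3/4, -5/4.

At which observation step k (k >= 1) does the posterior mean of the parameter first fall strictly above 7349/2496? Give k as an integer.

obs 1: x=5/4 → posterior Inverse-Gamma(23/2, 161/32)
obs 2: x=2 → posterior Inverse-Gamma(12, 225/32)
obs 3: x=0 → posterior Inverse-Gamma(25/2, 481/32)
obs 4: x=2 → posterior Inverse-Gamma(13, 545/32)
obs 5: x=-1 → posterior Inverse-Gamma(27/2, 945/32)
obs 6: x=1 → posterior Inverse-Gamma(14, 1089/32)
obs 7: x=-1/2 → posterior Inverse-Gamma(29/2, 1413/32)
obs 8: x=-3/2 → posterior Inverse-Gamma(15, 1897/32)
obs 9: x=-7/4 → posterior Inverse-Gamma(31/2, 1213/16)
obs 10: x=2 → posterior Inverse-Gamma(16, 1245/16)
obs 11: x=7/2 → posterior Inverse-Gamma(33/2, 1247/16)
obs 12: x=8 → posterior Inverse-Gamma(17, 1375/16)
obs 13: x=-3/4 → posterior Inverse-Gamma(35/2, 3111/32)
obs 14: x=-5/4 → posterior Inverse-Gamma(18, 111)

k = 7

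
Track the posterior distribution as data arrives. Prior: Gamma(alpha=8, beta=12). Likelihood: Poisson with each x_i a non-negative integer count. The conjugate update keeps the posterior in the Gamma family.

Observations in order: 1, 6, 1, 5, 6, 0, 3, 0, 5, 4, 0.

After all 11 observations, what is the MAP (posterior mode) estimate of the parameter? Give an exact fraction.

38/23

obs 1: x=1 → posterior Gamma(9, 13)
obs 2: x=6 → posterior Gamma(15, 14)
obs 3: x=1 → posterior Gamma(16, 15)
obs 4: x=5 → posterior Gamma(21, 16)
obs 5: x=6 → posterior Gamma(27, 17)
obs 6: x=0 → posterior Gamma(27, 18)
obs 7: x=3 → posterior Gamma(30, 19)
obs 8: x=0 → posterior Gamma(30, 20)
obs 9: x=5 → posterior Gamma(35, 21)
obs 10: x=4 → posterior Gamma(39, 22)
obs 11: x=0 → posterior Gamma(39, 23)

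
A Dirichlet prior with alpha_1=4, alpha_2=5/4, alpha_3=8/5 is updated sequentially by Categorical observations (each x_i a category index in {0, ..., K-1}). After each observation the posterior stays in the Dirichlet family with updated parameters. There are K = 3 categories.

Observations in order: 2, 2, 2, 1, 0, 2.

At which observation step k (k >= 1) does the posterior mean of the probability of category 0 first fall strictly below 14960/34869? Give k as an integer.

obs 1: x=2 → posterior Dirichlet(4, 5/4, 13/5)
obs 2: x=2 → posterior Dirichlet(4, 5/4, 18/5)
obs 3: x=2 → posterior Dirichlet(4, 5/4, 23/5)
obs 4: x=1 → posterior Dirichlet(4, 9/4, 23/5)
obs 5: x=0 → posterior Dirichlet(5, 9/4, 23/5)
obs 6: x=2 → posterior Dirichlet(5, 9/4, 28/5)

k = 3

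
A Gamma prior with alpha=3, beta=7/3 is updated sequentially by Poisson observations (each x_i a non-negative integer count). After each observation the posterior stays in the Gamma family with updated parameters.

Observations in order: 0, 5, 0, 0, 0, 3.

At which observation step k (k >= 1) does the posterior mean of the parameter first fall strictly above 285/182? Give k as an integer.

obs 1: x=0 → posterior Gamma(3, 10/3)
obs 2: x=5 → posterior Gamma(8, 13/3)
obs 3: x=0 → posterior Gamma(8, 16/3)
obs 4: x=0 → posterior Gamma(8, 19/3)
obs 5: x=0 → posterior Gamma(8, 22/3)
obs 6: x=3 → posterior Gamma(11, 25/3)

k = 2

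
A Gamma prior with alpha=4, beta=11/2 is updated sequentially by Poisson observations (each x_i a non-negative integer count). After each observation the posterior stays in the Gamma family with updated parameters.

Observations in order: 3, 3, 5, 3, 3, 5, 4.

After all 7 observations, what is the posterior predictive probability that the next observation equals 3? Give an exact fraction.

obs 1: x=3 → posterior Gamma(7, 13/2)
obs 2: x=3 → posterior Gamma(10, 15/2)
obs 3: x=5 → posterior Gamma(15, 17/2)
obs 4: x=3 → posterior Gamma(18, 19/2)
obs 5: x=3 → posterior Gamma(21, 21/2)
obs 6: x=5 → posterior Gamma(26, 23/2)
obs 7: x=4 → posterior Gamma(30, 25/2)

34416913763379852753132581710815429687500000000/171792506910670443678820376588540424234035840667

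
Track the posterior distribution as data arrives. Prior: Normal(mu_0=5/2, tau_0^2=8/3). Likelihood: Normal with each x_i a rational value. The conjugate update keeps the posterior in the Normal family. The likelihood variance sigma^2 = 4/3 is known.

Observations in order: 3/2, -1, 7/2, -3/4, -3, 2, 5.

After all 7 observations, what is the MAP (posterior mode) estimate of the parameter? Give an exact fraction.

17/15

obs 1: x=3/2 → posterior Normal(11/6, 8/9)
obs 2: x=-1 → posterior Normal(7/10, 8/15)
obs 3: x=7/2 → posterior Normal(3/2, 8/21)
obs 4: x=-3/4 → posterior Normal(1, 8/27)
obs 5: x=-3 → posterior Normal(3/11, 8/33)
obs 6: x=2 → posterior Normal(7/13, 8/39)
obs 7: x=5 → posterior Normal(17/15, 8/45)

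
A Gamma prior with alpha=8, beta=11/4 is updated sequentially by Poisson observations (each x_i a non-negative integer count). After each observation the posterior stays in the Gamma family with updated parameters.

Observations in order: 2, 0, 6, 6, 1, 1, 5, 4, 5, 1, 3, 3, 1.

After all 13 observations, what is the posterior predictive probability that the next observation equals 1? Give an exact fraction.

10826375795872143053425972466676697357117712172081712149212608494504076681143618256056/66913805084570123447558018091431659442943981023312607454084221003235794522457873706923

obs 1: x=2 → posterior Gamma(10, 15/4)
obs 2: x=0 → posterior Gamma(10, 19/4)
obs 3: x=6 → posterior Gamma(16, 23/4)
obs 4: x=6 → posterior Gamma(22, 27/4)
obs 5: x=1 → posterior Gamma(23, 31/4)
obs 6: x=1 → posterior Gamma(24, 35/4)
obs 7: x=5 → posterior Gamma(29, 39/4)
obs 8: x=4 → posterior Gamma(33, 43/4)
obs 9: x=5 → posterior Gamma(38, 47/4)
obs 10: x=1 → posterior Gamma(39, 51/4)
obs 11: x=3 → posterior Gamma(42, 55/4)
obs 12: x=3 → posterior Gamma(45, 59/4)
obs 13: x=1 → posterior Gamma(46, 63/4)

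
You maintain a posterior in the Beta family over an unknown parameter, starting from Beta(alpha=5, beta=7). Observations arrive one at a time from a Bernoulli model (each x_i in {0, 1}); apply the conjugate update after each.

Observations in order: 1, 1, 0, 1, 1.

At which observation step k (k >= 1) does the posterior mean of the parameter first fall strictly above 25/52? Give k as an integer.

k = 2

obs 1: x=1 → posterior Beta(6, 7)
obs 2: x=1 → posterior Beta(7, 7)
obs 3: x=0 → posterior Beta(7, 8)
obs 4: x=1 → posterior Beta(8, 8)
obs 5: x=1 → posterior Beta(9, 8)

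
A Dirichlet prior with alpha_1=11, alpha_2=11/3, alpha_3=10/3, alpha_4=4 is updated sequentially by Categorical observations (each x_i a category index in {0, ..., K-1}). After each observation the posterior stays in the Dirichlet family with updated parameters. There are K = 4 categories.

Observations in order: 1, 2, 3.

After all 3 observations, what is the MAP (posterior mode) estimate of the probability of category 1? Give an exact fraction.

11/63

obs 1: x=1 → posterior Dirichlet(11, 14/3, 10/3, 4)
obs 2: x=2 → posterior Dirichlet(11, 14/3, 13/3, 4)
obs 3: x=3 → posterior Dirichlet(11, 14/3, 13/3, 5)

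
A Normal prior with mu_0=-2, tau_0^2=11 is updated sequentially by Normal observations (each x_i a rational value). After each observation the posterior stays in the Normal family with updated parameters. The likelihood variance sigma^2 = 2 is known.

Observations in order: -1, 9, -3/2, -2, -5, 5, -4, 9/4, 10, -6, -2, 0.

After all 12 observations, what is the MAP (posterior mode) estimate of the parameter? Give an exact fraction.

193/536

obs 1: x=-1 → posterior Normal(-15/13, 22/13)
obs 2: x=9 → posterior Normal(7/2, 11/12)
obs 3: x=-3/2 → posterior Normal(27/14, 22/35)
obs 4: x=-2 → posterior Normal(91/92, 11/23)
obs 5: x=-5 → posterior Normal(-1/6, 22/57)
obs 6: x=5 → posterior Normal(91/136, 11/34)
obs 7: x=-4 → posterior Normal(3/158, 22/79)
obs 8: x=9/4 → posterior Normal(7/24, 11/45)
obs 9: x=10 → posterior Normal(545/404, 22/101)
obs 10: x=-6 → posterior Normal(281/448, 11/56)
obs 11: x=-2 → posterior Normal(193/492, 22/123)
obs 12: x=0 → posterior Normal(193/536, 11/67)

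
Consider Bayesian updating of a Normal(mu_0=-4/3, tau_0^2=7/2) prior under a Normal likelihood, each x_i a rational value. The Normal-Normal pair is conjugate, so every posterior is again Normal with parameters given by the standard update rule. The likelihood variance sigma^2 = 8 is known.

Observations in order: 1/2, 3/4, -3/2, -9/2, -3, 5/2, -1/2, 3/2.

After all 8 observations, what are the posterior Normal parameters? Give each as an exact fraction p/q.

mu_0=-613/864, tau_0^2=7/9

obs 1: x=1/2 → posterior Normal(-107/138, 56/23)
obs 2: x=3/4 → posterior Normal(-151/360, 28/15)
obs 3: x=-3/2 → posterior Normal(-277/444, 56/37)
obs 4: x=-9/2 → posterior Normal(-655/528, 14/11)
obs 5: x=-3 → posterior Normal(-907/612, 56/51)
obs 6: x=5/2 → posterior Normal(-697/696, 28/29)
obs 7: x=-1/2 → posterior Normal(-739/780, 56/65)
obs 8: x=3/2 → posterior Normal(-613/864, 7/9)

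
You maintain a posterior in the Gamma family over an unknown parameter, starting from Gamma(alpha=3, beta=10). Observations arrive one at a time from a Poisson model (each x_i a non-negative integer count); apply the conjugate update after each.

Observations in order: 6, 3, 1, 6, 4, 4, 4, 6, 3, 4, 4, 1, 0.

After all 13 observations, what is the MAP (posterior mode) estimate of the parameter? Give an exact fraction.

obs 1: x=6 → posterior Gamma(9, 11)
obs 2: x=3 → posterior Gamma(12, 12)
obs 3: x=1 → posterior Gamma(13, 13)
obs 4: x=6 → posterior Gamma(19, 14)
obs 5: x=4 → posterior Gamma(23, 15)
obs 6: x=4 → posterior Gamma(27, 16)
obs 7: x=4 → posterior Gamma(31, 17)
obs 8: x=6 → posterior Gamma(37, 18)
obs 9: x=3 → posterior Gamma(40, 19)
obs 10: x=4 → posterior Gamma(44, 20)
obs 11: x=4 → posterior Gamma(48, 21)
obs 12: x=1 → posterior Gamma(49, 22)
obs 13: x=0 → posterior Gamma(49, 23)

48/23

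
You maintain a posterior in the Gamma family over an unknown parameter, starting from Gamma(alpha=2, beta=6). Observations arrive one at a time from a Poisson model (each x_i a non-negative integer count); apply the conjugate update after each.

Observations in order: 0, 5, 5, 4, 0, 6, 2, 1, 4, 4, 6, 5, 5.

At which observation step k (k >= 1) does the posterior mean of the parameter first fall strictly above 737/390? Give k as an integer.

k = 9

obs 1: x=0 → posterior Gamma(2, 7)
obs 2: x=5 → posterior Gamma(7, 8)
obs 3: x=5 → posterior Gamma(12, 9)
obs 4: x=4 → posterior Gamma(16, 10)
obs 5: x=0 → posterior Gamma(16, 11)
obs 6: x=6 → posterior Gamma(22, 12)
obs 7: x=2 → posterior Gamma(24, 13)
obs 8: x=1 → posterior Gamma(25, 14)
obs 9: x=4 → posterior Gamma(29, 15)
obs 10: x=4 → posterior Gamma(33, 16)
obs 11: x=6 → posterior Gamma(39, 17)
obs 12: x=5 → posterior Gamma(44, 18)
obs 13: x=5 → posterior Gamma(49, 19)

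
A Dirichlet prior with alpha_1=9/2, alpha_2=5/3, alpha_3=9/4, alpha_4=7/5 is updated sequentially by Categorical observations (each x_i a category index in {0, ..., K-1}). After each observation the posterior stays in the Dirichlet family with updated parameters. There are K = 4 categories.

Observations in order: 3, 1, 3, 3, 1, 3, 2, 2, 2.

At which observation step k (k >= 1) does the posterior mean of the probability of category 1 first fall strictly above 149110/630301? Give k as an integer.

k = 5

obs 1: x=3 → posterior Dirichlet(9/2, 5/3, 9/4, 12/5)
obs 2: x=1 → posterior Dirichlet(9/2, 8/3, 9/4, 12/5)
obs 3: x=3 → posterior Dirichlet(9/2, 8/3, 9/4, 17/5)
obs 4: x=3 → posterior Dirichlet(9/2, 8/3, 9/4, 22/5)
obs 5: x=1 → posterior Dirichlet(9/2, 11/3, 9/4, 22/5)
obs 6: x=3 → posterior Dirichlet(9/2, 11/3, 9/4, 27/5)
obs 7: x=2 → posterior Dirichlet(9/2, 11/3, 13/4, 27/5)
obs 8: x=2 → posterior Dirichlet(9/2, 11/3, 17/4, 27/5)
obs 9: x=2 → posterior Dirichlet(9/2, 11/3, 21/4, 27/5)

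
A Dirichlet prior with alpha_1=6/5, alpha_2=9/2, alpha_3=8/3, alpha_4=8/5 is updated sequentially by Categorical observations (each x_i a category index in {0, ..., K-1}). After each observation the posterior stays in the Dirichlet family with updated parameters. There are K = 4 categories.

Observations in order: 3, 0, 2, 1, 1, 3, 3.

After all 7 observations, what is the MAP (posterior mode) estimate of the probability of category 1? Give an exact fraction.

obs 1: x=3 → posterior Dirichlet(6/5, 9/2, 8/3, 13/5)
obs 2: x=0 → posterior Dirichlet(11/5, 9/2, 8/3, 13/5)
obs 3: x=2 → posterior Dirichlet(11/5, 9/2, 11/3, 13/5)
obs 4: x=1 → posterior Dirichlet(11/5, 11/2, 11/3, 13/5)
obs 5: x=1 → posterior Dirichlet(11/5, 13/2, 11/3, 13/5)
obs 6: x=3 → posterior Dirichlet(11/5, 13/2, 11/3, 18/5)
obs 7: x=3 → posterior Dirichlet(11/5, 13/2, 11/3, 23/5)

165/389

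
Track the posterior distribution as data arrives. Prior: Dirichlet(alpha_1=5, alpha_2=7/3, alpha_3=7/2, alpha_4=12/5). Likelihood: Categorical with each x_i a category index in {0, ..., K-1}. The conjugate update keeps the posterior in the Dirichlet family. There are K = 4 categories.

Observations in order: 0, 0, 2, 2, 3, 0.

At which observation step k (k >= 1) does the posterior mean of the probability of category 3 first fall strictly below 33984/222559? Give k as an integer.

k = 3

obs 1: x=0 → posterior Dirichlet(6, 7/3, 7/2, 12/5)
obs 2: x=0 → posterior Dirichlet(7, 7/3, 7/2, 12/5)
obs 3: x=2 → posterior Dirichlet(7, 7/3, 9/2, 12/5)
obs 4: x=2 → posterior Dirichlet(7, 7/3, 11/2, 12/5)
obs 5: x=3 → posterior Dirichlet(7, 7/3, 11/2, 17/5)
obs 6: x=0 → posterior Dirichlet(8, 7/3, 11/2, 17/5)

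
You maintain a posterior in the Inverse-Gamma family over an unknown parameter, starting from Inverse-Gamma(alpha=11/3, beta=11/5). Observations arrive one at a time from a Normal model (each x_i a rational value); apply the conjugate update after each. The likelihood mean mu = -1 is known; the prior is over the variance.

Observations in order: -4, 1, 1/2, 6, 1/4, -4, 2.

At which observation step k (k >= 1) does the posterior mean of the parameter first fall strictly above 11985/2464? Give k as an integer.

k = 4

obs 1: x=-4 → posterior Inverse-Gamma(25/6, 67/10)
obs 2: x=1 → posterior Inverse-Gamma(14/3, 87/10)
obs 3: x=1/2 → posterior Inverse-Gamma(31/6, 393/40)
obs 4: x=6 → posterior Inverse-Gamma(17/3, 1373/40)
obs 5: x=1/4 → posterior Inverse-Gamma(37/6, 5617/160)
obs 6: x=-4 → posterior Inverse-Gamma(20/3, 6337/160)
obs 7: x=2 → posterior Inverse-Gamma(43/6, 7057/160)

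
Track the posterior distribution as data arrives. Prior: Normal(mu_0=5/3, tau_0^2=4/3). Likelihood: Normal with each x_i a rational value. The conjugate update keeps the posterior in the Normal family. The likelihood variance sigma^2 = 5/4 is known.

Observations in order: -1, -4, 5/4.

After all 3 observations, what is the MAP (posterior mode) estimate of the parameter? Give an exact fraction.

-5/9

obs 1: x=-1 → posterior Normal(9/31, 20/31)
obs 2: x=-4 → posterior Normal(-55/47, 20/47)
obs 3: x=5/4 → posterior Normal(-5/9, 20/63)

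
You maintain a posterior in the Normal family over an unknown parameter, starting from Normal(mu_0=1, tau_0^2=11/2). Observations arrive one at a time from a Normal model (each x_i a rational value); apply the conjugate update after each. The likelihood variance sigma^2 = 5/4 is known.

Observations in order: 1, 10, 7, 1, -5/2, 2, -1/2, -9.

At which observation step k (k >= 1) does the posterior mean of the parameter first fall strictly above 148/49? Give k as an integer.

obs 1: x=1 → posterior Normal(1, 55/54)
obs 2: x=10 → posterior Normal(247/49, 55/98)
obs 3: x=7 → posterior Normal(401/71, 55/142)
obs 4: x=1 → posterior Normal(141/31, 55/186)
obs 5: x=-5/2 → posterior Normal(16/5, 11/46)
obs 6: x=2 → posterior Normal(412/137, 55/274)
obs 7: x=-1/2 → posterior Normal(401/159, 55/318)
obs 8: x=-9 → posterior Normal(203/181, 55/362)

k = 2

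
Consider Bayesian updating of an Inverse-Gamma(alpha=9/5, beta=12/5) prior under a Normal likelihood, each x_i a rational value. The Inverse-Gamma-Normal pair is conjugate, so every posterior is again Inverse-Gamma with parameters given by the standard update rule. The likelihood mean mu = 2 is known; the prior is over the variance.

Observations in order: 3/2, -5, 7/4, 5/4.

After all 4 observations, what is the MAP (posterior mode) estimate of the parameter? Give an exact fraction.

obs 1: x=3/2 → posterior Inverse-Gamma(23/10, 101/40)
obs 2: x=-5 → posterior Inverse-Gamma(14/5, 1081/40)
obs 3: x=7/4 → posterior Inverse-Gamma(33/10, 4329/160)
obs 4: x=5/4 → posterior Inverse-Gamma(19/5, 2187/80)

729/128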